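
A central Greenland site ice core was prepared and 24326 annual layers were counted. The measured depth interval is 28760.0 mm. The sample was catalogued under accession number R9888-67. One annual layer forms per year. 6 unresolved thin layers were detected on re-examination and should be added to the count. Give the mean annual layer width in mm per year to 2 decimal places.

Correcting the raw count gives 24326 + 6 = 24332 true annual layers.
Extension rate ≈ 28760.0 / 24332 = 1.18 mm per year.

1.18 mm per year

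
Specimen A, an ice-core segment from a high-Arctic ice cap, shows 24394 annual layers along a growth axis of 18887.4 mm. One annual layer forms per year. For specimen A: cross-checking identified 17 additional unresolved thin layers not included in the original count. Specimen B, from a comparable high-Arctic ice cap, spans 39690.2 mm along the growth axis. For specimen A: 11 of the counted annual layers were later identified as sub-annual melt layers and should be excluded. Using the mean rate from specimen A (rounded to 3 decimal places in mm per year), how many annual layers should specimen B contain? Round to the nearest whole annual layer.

Specimen A: after corrections the count is 24394 − 11 + 17 = 24400 annual layers.
A: Mean rate = 18887.4 mm / 24400 years ≈ 0.774 mm per year.
For B, 39690.2 / 0.774 = 51279.33 years ≈ 51279 annual layers.

51279 annual layers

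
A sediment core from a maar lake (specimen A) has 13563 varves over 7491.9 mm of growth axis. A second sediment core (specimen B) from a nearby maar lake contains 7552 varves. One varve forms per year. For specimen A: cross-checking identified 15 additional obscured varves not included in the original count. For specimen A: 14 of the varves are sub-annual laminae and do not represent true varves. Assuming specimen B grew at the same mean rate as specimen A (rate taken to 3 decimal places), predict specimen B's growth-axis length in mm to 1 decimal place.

4168.7 mm

Specimen A: after corrections the count is 13563 − 14 + 15 = 13564 varves.
A: Extension rate ≈ 7491.9 / 13564 = 0.552 mm per year.
For B, 0.552 mm/year × 7552 years = 4168.7 mm.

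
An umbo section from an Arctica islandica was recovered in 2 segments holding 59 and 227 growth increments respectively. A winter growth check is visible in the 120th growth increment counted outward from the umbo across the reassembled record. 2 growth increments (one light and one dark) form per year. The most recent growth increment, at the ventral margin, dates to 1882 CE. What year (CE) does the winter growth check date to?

1799 CE

Total growth increments = 59 + 227 = 286.
The winter growth check sits at growth increment 120 from the umbo, so 286 − 120 = 166 growth increments formed after it.
Dividing by 2 growth increments per year: 166 / 2 = 83 years.
The growth increment at the ventral margin is 1882 CE, so the winter growth check dates to 1882 − 83 = 1799 CE.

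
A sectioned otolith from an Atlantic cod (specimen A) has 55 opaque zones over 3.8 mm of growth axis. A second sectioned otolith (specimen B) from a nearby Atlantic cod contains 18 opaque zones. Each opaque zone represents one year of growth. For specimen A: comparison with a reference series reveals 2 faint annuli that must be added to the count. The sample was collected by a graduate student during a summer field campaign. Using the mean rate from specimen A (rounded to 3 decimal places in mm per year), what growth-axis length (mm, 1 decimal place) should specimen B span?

1.2 mm

Specimen A: correcting the raw count gives 55 + 2 = 57 true opaque zones.
A: 3.8 mm over 57 years gives 3.8 / 57 ≈ 0.067 mm/yr.
Length of B = 0.067 × 18 = 1.2 mm.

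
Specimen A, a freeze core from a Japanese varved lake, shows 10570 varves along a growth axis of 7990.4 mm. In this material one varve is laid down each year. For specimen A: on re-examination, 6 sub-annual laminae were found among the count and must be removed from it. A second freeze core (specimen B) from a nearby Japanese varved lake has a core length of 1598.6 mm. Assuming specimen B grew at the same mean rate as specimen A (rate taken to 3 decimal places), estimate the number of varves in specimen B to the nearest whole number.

2115 varves

Specimen A: after corrections the count is 10570 − 6 = 10564 varves.
A: Extension rate ≈ 7990.4 / 10564 = 0.756 mm per year.
Specimen B: 1598.6 mm / 0.756 mm per year = 2114.55 years ≈ 2115 varves.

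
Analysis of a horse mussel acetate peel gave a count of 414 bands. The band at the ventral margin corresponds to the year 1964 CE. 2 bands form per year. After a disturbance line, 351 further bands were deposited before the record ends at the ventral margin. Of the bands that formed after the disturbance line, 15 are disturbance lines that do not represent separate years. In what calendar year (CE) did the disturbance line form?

1796 CE

351 bands post-date the disturbance line.
351 − 15 false = 336 true bands after the disturbance line.
With 2 bands per year, 336 / 2 = 168 years.
Counting back 168 years from 1964 CE places the disturbance line in 1964 − 168 = 1796 CE.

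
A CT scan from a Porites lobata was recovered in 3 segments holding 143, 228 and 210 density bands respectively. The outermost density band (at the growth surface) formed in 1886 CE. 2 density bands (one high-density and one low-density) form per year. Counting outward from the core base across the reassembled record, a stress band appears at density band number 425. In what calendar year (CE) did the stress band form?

1808 CE

Total density bands = 143 + 228 + 210 = 581.
581 − 425 = 156 density bands lie beyond the stress band toward the growth surface.
156 density bands at 2 per year is 156 / 2 = 78 years.
Counting back 78 years from 1886 CE places the stress band in 1886 − 78 = 1808 CE.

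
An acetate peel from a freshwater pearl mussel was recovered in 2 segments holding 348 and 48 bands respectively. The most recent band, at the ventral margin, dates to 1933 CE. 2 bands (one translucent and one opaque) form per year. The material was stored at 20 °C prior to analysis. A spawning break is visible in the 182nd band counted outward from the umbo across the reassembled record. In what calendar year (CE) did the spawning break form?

Total bands = 348 + 48 = 396.
The spawning break sits at band 182 from the umbo, so 396 − 182 = 214 bands formed after it.
Dividing by 2 bands per year: 214 / 2 = 107 years.
The band at the ventral margin is 1933 CE, so the spawning break dates to 1933 − 107 = 1826 CE.

1826 CE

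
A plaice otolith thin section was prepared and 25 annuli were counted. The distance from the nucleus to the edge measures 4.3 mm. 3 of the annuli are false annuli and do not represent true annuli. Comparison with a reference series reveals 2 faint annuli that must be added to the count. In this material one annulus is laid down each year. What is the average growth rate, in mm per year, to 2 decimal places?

Correcting the raw count gives 25 − 3 + 2 = 24 true annuli.
4.3 mm over 24 years gives 4.3 / 24 ≈ 0.18 mm per year.

0.18 mm per year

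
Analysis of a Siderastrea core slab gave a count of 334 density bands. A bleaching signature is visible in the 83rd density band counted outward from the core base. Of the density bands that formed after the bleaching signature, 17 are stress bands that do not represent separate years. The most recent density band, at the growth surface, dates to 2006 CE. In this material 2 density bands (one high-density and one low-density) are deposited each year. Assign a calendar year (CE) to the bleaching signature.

1889 CE

The bleaching signature sits at density band 83 from the core base, so 334 − 83 = 251 density bands formed after it.
251 − 17 false = 234 true density bands after the bleaching signature.
234 density bands at 2 per year is 234 / 2 = 117 years.
The density band at the growth surface is 2006 CE, so the bleaching signature dates to 2006 − 117 = 1889 CE.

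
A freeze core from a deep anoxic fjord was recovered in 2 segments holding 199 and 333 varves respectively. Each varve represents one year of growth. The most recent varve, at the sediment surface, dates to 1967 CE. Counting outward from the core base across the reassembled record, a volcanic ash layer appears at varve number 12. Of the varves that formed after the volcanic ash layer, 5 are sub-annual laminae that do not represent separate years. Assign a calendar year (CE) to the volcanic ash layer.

Total varves = 199 + 333 = 532.
The volcanic ash layer sits at varve 12 from the core base, so 532 − 12 = 520 varves formed after it.
Removing the 5 false varves leaves 520 − 5 = 515 true varves beyond the volcanic ash layer.
Counting back 515 years from 1967 CE places the volcanic ash layer in 1967 − 515 = 1452 CE.

1452 CE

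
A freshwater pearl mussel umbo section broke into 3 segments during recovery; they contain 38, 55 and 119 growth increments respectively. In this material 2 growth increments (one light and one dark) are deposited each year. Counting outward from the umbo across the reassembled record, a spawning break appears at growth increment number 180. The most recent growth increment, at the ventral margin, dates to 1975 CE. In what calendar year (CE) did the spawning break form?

Total growth increments = 38 + 55 + 119 = 212.
Between growth increment 180 and the ventral margin there are 212 − 180 = 32 growth increments.
Dividing by 2 growth increments per year: 32 / 2 = 16 years.
The growth increment at the ventral margin is 1975 CE, so the spawning break dates to 1975 − 16 = 1959 CE.

1959 CE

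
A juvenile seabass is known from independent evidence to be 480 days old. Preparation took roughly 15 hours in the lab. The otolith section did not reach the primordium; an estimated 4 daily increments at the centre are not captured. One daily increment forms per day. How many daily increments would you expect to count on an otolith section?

One daily increment per day gives 480 daily increments over 480 days.
Subtracting the 4 daily increments not captured gives 480 − 4 = 476 daily increments in the record.

476 daily increments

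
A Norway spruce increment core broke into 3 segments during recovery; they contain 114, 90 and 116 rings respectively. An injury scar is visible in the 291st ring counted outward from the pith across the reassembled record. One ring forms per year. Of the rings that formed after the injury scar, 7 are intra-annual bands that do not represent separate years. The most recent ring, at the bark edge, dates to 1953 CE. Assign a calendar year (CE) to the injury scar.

1931 CE

Total rings = 114 + 90 + 116 = 320.
Between ring 291 and the bark edge there are 320 − 291 = 29 rings.
Excluding 7 false rings: 29 − 7 = 22.
1953 − 22 = 1931 CE.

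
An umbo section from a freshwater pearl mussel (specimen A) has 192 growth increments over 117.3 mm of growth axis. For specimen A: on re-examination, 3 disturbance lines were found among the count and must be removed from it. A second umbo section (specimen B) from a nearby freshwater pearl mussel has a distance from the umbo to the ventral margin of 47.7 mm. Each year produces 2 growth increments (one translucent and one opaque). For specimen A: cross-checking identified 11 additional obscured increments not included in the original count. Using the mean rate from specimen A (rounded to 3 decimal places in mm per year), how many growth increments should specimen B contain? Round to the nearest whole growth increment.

81 growth increments

Specimen A: true growth increment count = 192 − 3 + 11 = 200.
Specimen A: with 2 growth increments per year, 200 / 2 = 100 years.
A: 117.3 mm over 100 years gives 117.3 / 100 ≈ 1.173 mm per year.
B spans 47.7 / 1.173 = 40.66 years; at 2 growth increments per year that is 40.66 × 2 ≈ 81 growth increments.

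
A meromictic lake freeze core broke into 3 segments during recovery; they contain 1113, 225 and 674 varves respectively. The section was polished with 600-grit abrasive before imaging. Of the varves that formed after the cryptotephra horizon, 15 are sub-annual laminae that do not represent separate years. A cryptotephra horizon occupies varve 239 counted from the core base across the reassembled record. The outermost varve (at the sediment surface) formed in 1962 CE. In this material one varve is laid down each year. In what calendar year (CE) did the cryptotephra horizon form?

204 CE

Total varves = 1113 + 225 + 674 = 2012.
Between varve 239 and the sediment surface there are 2012 − 239 = 1773 varves.
Removing the 15 false varves leaves 1773 − 15 = 1758 true varves beyond the cryptotephra horizon.
Counting back 1758 years from 1962 CE places the cryptotephra horizon in 1962 − 1758 = 204 CE.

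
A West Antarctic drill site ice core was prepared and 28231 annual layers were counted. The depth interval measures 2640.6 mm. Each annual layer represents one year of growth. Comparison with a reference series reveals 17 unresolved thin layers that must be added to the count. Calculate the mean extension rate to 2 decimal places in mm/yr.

0.09 mm/yr

Correcting the raw count gives 28231 + 17 = 28248 true annual layers.
2640.6 mm over 28248 years gives 2640.6 / 28248 ≈ 0.09 mm/yr.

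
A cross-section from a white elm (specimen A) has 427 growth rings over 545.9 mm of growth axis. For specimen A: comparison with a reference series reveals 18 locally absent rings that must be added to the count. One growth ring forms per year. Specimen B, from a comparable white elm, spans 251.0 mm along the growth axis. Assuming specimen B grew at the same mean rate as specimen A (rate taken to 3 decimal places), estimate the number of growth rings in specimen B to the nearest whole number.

Specimen A: true growth ring count = 427 + 18 = 445.
A: Extension rate ≈ 545.9 / 445 = 1.227 mm/year.
Specimen B: 251.0 mm / 1.227 mm per year = 204.56 years ≈ 205 growth rings.

205 growth rings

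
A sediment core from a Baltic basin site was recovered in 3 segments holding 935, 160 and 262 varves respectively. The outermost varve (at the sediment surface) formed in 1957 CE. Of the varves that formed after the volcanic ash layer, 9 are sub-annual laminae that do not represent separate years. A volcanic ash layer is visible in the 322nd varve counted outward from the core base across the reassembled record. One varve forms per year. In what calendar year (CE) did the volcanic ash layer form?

931 CE

Total varves = 935 + 160 + 262 = 1357.
1357 − 322 = 1035 varves lie beyond the volcanic ash layer toward the sediment surface.
Removing the 9 false varves leaves 1035 − 9 = 1026 true varves beyond the volcanic ash layer.
Counting back 1026 years from 1957 CE places the volcanic ash layer in 1957 − 1026 = 931 CE.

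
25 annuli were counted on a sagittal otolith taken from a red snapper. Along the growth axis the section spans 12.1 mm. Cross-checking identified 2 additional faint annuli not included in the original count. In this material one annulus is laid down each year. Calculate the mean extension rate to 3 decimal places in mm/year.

After corrections the count is 25 + 2 = 27 annuli.
Mean rate = 12.1 mm / 27 years ≈ 0.448 mm/year.

0.448 mm/year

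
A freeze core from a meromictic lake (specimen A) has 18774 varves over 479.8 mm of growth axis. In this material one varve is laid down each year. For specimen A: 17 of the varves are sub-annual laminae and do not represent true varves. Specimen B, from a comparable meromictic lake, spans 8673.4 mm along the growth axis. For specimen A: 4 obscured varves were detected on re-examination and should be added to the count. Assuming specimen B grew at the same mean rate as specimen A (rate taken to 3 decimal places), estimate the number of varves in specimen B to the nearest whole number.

333592 varves

Specimen A: adjusted count: 18774 − 17 + 4 = 18761 varves.
A: Mean rate = 479.8 mm / 18761 years ≈ 0.026 mm per year.
Specimen B: 8673.4 mm / 0.026 mm per year = 333592.31 years ≈ 333592 varves.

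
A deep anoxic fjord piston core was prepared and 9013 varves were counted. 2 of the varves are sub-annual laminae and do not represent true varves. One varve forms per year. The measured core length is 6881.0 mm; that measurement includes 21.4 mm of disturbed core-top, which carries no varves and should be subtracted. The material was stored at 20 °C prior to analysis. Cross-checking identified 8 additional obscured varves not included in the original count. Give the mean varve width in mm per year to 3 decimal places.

After corrections the count is 9013 − 2 + 8 = 9019 varves.
Removing the 21.4 mm offcut leaves 6881.0 − 21.4 = 6859.6 mm.
6859.6 mm over 9019 years gives 6859.6 / 9019 ≈ 0.761 mm per year.

0.761 mm per year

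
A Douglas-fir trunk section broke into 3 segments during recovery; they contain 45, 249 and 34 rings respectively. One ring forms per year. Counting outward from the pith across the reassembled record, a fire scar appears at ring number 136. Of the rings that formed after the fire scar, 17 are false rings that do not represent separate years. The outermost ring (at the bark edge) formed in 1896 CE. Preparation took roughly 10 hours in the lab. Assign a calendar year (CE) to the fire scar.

1721 CE

Total rings = 45 + 249 + 34 = 328.
Between ring 136 and the bark edge there are 328 − 136 = 192 rings.
Removing the 17 false rings leaves 192 − 17 = 175 true rings beyond the fire scar.
The ring at the bark edge is 1896 CE, so the fire scar dates to 1896 − 175 = 1721 CE.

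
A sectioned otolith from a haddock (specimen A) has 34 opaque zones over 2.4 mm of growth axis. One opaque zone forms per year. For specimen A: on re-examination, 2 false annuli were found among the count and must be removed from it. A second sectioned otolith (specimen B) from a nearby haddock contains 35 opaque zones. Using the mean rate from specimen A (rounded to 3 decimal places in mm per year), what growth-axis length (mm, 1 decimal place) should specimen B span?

2.6 mm

Specimen A: after corrections the count is 34 − 2 = 32 opaque zones.
A: Extension rate ≈ 2.4 / 32 = 0.075 mm per year.
B's length ≈ 0.075 × 35 = 2.6 mm.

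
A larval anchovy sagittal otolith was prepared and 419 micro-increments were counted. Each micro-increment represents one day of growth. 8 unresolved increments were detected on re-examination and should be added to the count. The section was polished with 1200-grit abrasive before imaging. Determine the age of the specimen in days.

True micro-increment count = 419 + 8 = 427.
At one micro-increment per day, that is 427 days.

427 days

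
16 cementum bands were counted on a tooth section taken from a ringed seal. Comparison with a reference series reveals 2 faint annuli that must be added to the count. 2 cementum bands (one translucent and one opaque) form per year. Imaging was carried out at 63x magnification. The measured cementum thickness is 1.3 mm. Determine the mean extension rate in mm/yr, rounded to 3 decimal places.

Adjusted count: 16 + 2 = 18 cementum bands.
With 2 cementum bands per year, 18 / 2 = 9 years.
Mean rate = 1.3 mm / 9 years ≈ 0.144 mm/yr.

0.144 mm/yr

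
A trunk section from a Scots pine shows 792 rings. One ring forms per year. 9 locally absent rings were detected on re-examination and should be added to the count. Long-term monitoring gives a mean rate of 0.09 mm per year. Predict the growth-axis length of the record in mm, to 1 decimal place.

After corrections the count is 792 + 9 = 801 rings.
Predicted length = 0.09 mm/year × 801 years = 72.1 mm.

72.1 mm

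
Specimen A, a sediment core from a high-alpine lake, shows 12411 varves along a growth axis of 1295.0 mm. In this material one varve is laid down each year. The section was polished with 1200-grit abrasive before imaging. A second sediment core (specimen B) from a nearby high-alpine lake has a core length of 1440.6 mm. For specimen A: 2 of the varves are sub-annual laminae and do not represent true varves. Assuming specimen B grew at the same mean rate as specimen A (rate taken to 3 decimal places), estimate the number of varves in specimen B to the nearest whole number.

Specimen A: adjusted count: 12411 − 2 = 12409 varves.
A: Mean rate = 1295.0 mm / 12409 years ≈ 0.104 mm/year.
Specimen B: 1440.6 mm / 0.104 mm per year = 13851.92 years ≈ 13852 varves.

13852 varves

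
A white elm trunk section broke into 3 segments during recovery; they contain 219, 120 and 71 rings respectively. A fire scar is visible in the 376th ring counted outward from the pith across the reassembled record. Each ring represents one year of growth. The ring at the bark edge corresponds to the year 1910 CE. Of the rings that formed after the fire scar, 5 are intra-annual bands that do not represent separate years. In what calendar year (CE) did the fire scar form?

1881 CE

Total rings = 219 + 120 + 71 = 410.
410 − 376 = 34 rings lie beyond the fire scar toward the bark edge.
Excluding 5 false rings: 34 − 5 = 29.
The ring at the bark edge is 1910 CE, so the fire scar dates to 1910 − 29 = 1881 CE.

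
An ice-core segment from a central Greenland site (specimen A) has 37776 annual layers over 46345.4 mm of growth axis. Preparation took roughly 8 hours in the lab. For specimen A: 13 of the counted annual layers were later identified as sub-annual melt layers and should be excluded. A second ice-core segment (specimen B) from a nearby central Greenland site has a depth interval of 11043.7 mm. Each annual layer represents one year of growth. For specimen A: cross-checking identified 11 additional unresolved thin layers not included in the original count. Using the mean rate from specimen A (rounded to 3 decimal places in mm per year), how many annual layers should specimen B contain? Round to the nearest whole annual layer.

Specimen A: correcting the raw count gives 37776 − 13 + 11 = 37774 true annual layers.
A: Mean rate = 46345.4 mm / 37774 years ≈ 1.227 mm/yr.
For B, 11043.7 / 1.227 = 9000.57 years ≈ 9001 annual layers.

9001 annual layers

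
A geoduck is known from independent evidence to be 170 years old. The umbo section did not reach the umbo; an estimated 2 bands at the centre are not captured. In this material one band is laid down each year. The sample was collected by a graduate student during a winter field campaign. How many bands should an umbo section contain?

One band per year gives 170 bands over 170 years.
Subtracting the 2 bands not captured gives 170 − 2 = 168 bands in the record.

168 bands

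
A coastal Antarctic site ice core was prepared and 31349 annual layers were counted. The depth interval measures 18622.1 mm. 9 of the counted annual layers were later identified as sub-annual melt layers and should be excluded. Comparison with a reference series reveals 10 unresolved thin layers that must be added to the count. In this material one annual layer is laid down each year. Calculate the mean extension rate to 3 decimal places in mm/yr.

Adjusted count: 31349 − 9 + 10 = 31350 annual layers.
18622.1 mm over 31350 years gives 18622.1 / 31350 ≈ 0.594 mm/yr.

0.594 mm/yr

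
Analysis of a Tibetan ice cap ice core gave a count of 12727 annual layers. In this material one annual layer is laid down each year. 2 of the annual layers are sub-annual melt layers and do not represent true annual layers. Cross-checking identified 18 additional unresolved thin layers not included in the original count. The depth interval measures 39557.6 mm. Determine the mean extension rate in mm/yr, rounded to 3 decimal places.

3.104 mm/yr

Adjusted count: 12727 − 2 + 18 = 12743 annual layers.
Extension rate ≈ 39557.6 / 12743 = 3.104 mm/yr.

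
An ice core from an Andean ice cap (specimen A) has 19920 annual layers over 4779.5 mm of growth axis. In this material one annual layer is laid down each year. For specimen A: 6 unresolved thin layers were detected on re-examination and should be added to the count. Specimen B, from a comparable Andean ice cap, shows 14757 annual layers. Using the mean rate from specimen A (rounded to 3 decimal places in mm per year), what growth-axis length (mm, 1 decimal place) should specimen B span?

Specimen A: adjusted count: 19920 + 6 = 19926 annual layers.
A: 4779.5 mm over 19926 years gives 4779.5 / 19926 ≈ 0.240 mm per year.
Length of B = 0.240 × 14757 = 3541.7 mm.

3541.7 mm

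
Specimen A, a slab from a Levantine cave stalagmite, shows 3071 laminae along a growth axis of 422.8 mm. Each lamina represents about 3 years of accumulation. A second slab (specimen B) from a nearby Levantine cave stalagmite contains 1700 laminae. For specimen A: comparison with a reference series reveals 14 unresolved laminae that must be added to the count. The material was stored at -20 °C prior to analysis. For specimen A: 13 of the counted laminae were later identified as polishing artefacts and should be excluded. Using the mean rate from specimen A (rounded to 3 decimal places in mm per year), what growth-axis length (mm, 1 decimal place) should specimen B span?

Specimen A: adjusted count: 3071 − 13 + 14 = 3072 laminae.
Specimen A: multiplying by 3 years per lamina: 3072 × 3 = 9216 years.
A: Mean rate = 422.8 mm / 9216 years ≈ 0.046 mm/yr.
Specimen B: at 3 years per lamina, 1700 × 3 = 5100 years. Length of B = 0.046 × 5100 = 234.6 mm.

234.6 mm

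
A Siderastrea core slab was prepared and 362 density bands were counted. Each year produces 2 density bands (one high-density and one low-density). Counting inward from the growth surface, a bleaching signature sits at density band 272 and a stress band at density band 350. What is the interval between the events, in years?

The two markers are separated by 350 − 272 = 78 density bands.
With 2 density bands per year, 78 / 2 = 39 years.

39 years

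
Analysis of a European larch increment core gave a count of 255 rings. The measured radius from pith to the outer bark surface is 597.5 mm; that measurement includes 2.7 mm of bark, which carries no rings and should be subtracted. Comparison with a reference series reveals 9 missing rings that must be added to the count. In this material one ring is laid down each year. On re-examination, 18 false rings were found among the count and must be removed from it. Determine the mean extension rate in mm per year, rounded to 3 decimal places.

Correcting the raw count gives 255 − 18 + 9 = 246 true rings.
Removing the 2.7 mm offcut leaves 597.5 − 2.7 = 594.8 mm.
594.8 mm over 246 years gives 594.8 / 246 ≈ 2.418 mm per year.

2.418 mm per year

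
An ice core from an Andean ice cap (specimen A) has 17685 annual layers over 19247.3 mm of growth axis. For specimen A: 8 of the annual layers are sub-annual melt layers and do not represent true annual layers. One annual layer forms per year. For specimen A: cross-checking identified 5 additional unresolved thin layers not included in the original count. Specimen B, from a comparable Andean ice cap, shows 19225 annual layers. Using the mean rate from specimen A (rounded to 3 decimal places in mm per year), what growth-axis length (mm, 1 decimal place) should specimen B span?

20936.0 mm

Specimen A: correcting the raw count gives 17685 − 8 + 5 = 17682 true annual layers.
A: 19247.3 mm over 17682 years gives 19247.3 / 17682 ≈ 1.089 mm per year.
For B, 1.089 mm/year × 19225 years = 20936.0 mm.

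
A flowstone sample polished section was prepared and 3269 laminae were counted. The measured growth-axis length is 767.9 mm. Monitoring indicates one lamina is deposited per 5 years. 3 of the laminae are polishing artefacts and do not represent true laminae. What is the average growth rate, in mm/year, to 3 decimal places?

0.047 mm/year

After corrections the count is 3269 − 3 = 3266 laminae.
Multiplying by 5 years per lamina: 3266 × 5 = 16330 years.
Extension rate ≈ 767.9 / 16330 = 0.047 mm/year.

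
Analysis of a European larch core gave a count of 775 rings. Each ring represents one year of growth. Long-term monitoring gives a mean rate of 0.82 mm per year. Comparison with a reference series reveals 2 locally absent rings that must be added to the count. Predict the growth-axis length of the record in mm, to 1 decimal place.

Correcting the raw count gives 775 + 2 = 777 true rings.
Predicted length = 0.82 mm/year × 777 years = 637.1 mm.

637.1 mm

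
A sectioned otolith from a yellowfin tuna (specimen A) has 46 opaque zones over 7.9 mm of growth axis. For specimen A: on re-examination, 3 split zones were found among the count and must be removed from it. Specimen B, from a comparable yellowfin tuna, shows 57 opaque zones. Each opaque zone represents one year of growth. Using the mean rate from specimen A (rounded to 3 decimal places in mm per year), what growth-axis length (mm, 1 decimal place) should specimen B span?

10.5 mm

Specimen A: adjusted count: 46 − 3 = 43 opaque zones.
A: Extension rate ≈ 7.9 / 43 = 0.184 mm per year.
For B, 0.184 mm/year × 57 years = 10.5 mm.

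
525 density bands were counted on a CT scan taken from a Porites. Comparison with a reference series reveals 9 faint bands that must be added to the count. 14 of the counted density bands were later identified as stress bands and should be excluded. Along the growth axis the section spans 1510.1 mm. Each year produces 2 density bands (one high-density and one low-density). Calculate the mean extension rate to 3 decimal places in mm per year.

True density band count = 525 − 14 + 9 = 520.
With 2 density bands per year, 520 / 2 = 260 years.
Mean rate = 1510.1 mm / 260 years ≈ 5.808 mm per year.

5.808 mm per year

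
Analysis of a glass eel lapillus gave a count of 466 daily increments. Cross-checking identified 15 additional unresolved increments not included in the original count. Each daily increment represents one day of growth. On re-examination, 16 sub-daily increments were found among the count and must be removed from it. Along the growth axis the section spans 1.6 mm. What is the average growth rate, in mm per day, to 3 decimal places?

Adjusted count: 466 − 16 + 15 = 465 daily increments.
Extension rate ≈ 1.6 / 465 = 0.003 mm per day.

0.003 mm per day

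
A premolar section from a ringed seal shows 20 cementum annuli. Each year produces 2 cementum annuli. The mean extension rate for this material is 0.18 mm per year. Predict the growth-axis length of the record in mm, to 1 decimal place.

With 2 cementum annuli per year, 20 / 2 = 10 years.
Length ≈ 0.18 × 10 = 1.8 mm.

1.8 mm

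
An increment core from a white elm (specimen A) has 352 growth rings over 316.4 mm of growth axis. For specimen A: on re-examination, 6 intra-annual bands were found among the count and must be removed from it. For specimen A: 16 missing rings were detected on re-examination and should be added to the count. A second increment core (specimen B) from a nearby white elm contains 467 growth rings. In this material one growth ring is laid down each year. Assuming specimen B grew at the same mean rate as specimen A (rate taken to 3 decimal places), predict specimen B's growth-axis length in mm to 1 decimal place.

408.2 mm

Specimen A: after corrections the count is 352 − 6 + 16 = 362 growth rings.
A: Mean rate = 316.4 mm / 362 years ≈ 0.874 mm/yr.
For B, 0.874 mm/year × 467 years = 408.2 mm.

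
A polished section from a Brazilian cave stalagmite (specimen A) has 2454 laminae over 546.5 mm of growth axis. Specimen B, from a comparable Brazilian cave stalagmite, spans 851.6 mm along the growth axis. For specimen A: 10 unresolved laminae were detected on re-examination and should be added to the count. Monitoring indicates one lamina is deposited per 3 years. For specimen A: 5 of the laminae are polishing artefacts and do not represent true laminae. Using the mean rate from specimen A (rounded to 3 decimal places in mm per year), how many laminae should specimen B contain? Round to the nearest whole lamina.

Specimen A: after corrections the count is 2454 − 5 + 10 = 2459 laminae.
Specimen A: at 3 years per lamina, 2459 × 3 = 7377 years.
A: Mean rate = 546.5 mm / 7377 years ≈ 0.074 mm/year.
For B, 851.6 / 0.074 = 11508.11 years; at 3 years per lamina that is 11508.11 / 3 ≈ 3836 laminae.

3836 laminae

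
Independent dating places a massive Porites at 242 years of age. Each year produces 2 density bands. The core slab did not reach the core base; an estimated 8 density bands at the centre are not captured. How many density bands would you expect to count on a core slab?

476 density bands

With 2 density bands per year, 242 years would produce 242 × 2 = 484 density bands.
484 − 8 missed = 476 density bands expected in the prepared section.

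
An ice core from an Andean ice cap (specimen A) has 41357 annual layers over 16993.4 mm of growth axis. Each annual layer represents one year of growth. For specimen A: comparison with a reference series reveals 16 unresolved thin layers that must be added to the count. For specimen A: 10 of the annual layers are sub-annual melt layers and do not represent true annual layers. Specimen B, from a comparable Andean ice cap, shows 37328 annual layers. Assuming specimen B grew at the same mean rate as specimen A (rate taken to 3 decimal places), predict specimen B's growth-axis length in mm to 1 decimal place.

Specimen A: correcting the raw count gives 41357 − 10 + 16 = 41363 true annual layers.
A: 16993.4 mm over 41363 years gives 16993.4 / 41363 ≈ 0.411 mm/yr.
Length of B = 0.411 × 37328 = 15341.8 mm.

15341.8 mm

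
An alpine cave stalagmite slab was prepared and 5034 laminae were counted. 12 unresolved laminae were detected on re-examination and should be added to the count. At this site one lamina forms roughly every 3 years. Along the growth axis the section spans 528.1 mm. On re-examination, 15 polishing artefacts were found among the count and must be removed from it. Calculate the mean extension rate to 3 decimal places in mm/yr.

0.035 mm/yr

After corrections the count is 5034 − 15 + 12 = 5031 laminae.
At 3 years per lamina, 5031 × 3 = 15093 years.
Extension rate ≈ 528.1 / 15093 = 0.035 mm/yr.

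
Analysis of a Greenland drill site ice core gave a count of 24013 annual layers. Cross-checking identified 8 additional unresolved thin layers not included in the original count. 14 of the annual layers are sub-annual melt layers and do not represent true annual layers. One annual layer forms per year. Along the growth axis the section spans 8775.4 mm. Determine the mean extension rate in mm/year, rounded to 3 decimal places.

True annual layer count = 24013 − 14 + 8 = 24007.
8775.4 mm over 24007 years gives 8775.4 / 24007 ≈ 0.366 mm/year.

0.366 mm/year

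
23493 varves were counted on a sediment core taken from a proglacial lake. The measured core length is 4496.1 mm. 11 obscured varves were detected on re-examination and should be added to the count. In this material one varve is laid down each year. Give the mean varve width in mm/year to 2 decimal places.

Correcting the raw count gives 23493 + 11 = 23504 true varves.
Extension rate ≈ 4496.1 / 23504 = 0.19 mm/year.

0.19 mm/year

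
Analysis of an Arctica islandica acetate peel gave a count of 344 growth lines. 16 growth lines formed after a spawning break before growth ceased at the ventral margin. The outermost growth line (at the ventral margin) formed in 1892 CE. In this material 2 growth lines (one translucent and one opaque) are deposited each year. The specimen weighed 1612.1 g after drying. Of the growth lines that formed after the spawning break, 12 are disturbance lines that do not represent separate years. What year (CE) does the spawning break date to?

1890 CE

There are 16 growth lines younger than the spawning break.
Excluding 12 false growth lines: 16 − 12 = 4.
Dividing by 2 growth lines per year: 4 / 2 = 2 years.
1892 − 2 = 1890 CE.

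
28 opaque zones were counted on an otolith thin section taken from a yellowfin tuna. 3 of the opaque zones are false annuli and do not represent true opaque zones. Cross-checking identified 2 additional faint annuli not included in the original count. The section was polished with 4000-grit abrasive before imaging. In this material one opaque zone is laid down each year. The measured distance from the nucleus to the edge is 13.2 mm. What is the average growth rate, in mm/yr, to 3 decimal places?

Adjusted count: 28 − 3 + 2 = 27 opaque zones.
Extension rate ≈ 13.2 / 27 = 0.489 mm/yr.

0.489 mm/yr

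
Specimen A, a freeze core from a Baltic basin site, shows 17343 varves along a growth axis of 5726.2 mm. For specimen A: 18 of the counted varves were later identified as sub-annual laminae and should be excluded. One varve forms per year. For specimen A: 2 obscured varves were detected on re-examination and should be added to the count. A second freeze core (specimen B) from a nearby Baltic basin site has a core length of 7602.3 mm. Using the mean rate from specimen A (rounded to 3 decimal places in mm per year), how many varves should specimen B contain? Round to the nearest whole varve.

Specimen A: correcting the raw count gives 17343 − 18 + 2 = 17327 true varves.
A: Mean rate = 5726.2 mm / 17327 years ≈ 0.330 mm/year.
B spans 7602.3 / 0.330 = 23037.27 years ≈ 23037 varves.

23037 varves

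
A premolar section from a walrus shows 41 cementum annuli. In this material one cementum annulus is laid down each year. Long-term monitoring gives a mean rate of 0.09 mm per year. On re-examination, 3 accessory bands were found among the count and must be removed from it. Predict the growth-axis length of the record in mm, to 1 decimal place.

Correcting the raw count gives 41 − 3 = 38 true cementum annuli.
Length ≈ 0.09 × 38 = 3.4 mm.

3.4 mm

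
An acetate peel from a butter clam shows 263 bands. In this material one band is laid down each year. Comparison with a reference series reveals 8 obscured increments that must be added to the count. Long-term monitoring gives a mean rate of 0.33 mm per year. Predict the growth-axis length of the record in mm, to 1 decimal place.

After corrections the count is 263 + 8 = 271 bands.
Predicted length = 0.33 mm/year × 271 years = 89.4 mm.

89.4 mm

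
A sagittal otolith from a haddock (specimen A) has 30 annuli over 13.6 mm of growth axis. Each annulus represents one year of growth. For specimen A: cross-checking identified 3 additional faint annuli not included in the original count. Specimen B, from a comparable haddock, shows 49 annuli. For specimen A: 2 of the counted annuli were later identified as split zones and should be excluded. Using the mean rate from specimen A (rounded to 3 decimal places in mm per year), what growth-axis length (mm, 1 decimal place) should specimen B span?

Specimen A: true annulus count = 30 − 2 + 3 = 31.
A: Mean rate = 13.6 mm / 31 years ≈ 0.439 mm per year.
For B, 0.439 mm/year × 49 years = 21.5 mm.

21.5 mm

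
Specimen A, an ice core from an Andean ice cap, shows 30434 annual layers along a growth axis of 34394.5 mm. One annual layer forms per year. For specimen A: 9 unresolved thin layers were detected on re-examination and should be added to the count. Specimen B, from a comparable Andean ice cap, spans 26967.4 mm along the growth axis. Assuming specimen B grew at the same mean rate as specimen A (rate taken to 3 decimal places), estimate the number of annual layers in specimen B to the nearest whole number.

Specimen A: after corrections the count is 30434 + 9 = 30443 annual layers.
A: 34394.5 mm over 30443 years gives 34394.5 / 30443 ≈ 1.130 mm/yr.
Specimen B: 26967.4 mm / 1.130 mm per year = 23864.96 years ≈ 23865 annual layers.

23865 annual layers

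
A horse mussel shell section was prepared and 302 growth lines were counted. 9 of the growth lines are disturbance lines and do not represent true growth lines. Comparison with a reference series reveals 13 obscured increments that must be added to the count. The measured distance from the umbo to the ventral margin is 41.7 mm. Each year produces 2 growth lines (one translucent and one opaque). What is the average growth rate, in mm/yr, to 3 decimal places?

After corrections the count is 302 − 9 + 13 = 306 growth lines.
306 growth lines at 2 per year is 306 / 2 = 153 years.
Extension rate ≈ 41.7 / 153 = 0.273 mm/yr.

0.273 mm/yr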